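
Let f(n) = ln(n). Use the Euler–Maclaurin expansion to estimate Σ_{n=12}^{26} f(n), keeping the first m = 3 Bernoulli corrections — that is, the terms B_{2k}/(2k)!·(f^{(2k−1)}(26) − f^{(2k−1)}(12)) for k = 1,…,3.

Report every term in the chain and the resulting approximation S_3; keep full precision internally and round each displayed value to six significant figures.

The integral term ∫_12^26 ln(x) dx = 40.8916.
Endpoint term: (f(12) + f(26))/2 = (2.48491 + 3.25810)/2 = 2.87150.
Integral + boundary = 43.7631.
Correction k=1: B_{2}/2! · (f^{(1)}(26) − f^{(1)}(12)) = 1/12 · (0.0384615 − 0.0833333) = -0.00373932.
After k=1: 43.7594.
Correction k=2: B_{4}/4! · (f^{(3)}(26) − f^{(3)}(12)) = −1/720 · (0.000113792 − 0.00115741) = 1.44947e-06.
After k=2: 43.7594.
Correction k=3: B_{6}/6! · (f^{(5)}(26) − f^{(5)}(12)) = 1/30240 · (2.01997e-06 − 9.64506e-05) = -3.12271e-09.

S_3 ≈ 43.7594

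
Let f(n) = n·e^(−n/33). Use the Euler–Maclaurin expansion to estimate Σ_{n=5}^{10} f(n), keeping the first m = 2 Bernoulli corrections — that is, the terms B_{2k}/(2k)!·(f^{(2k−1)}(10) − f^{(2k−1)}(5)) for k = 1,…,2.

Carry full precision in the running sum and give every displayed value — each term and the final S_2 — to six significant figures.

The integral term ∫_5^10 x·e^(−x/33) dx = 29.6533.
½[f(5) + f(10)] = ½[4.29702 + 7.38577] = 5.84140.
Running total after boundary: 35.4947.
k=1: B_{2}/(2)! × [f^{(1)}(10) − f^{(1)}(5)] = 1/12 × (0.514766 − 0.729192) = -0.0178689.
After k=1: 35.4769.
k=2: B_{4}/(4)! × [f^{(3)}(10) − f^{(3)}(5)] = −1/720 × (0.00182913 − 0.00224794) = 5.81679e-07.

S_2 ≈ 35.4769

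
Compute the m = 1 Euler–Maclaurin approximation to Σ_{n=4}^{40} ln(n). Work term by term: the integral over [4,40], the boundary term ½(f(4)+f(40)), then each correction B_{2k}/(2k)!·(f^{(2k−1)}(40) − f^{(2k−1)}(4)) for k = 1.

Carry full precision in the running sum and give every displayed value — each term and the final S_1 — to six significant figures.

S_1 ≈ 108.529

The integral term ∫_4^40 ln(x) dx = 106.010.
½[f(4) + f(40)] = ½[1.38629 + 3.68888] = 2.53759.
Running total after boundary: 108.548.
Order-1 term: 1/12 · (0.0250000 − 0.250000) = -0.0187500.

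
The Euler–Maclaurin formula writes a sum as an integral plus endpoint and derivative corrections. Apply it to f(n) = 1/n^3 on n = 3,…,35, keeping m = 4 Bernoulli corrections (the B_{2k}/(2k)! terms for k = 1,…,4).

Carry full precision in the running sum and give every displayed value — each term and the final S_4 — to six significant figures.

∫_3^35 1/x^3 dx evaluates to 0.0551474.
½[f(3) + f(35)] = ½[0.0370370 + 2.33236e-05] = 0.0185302.
Integral + boundary = 0.0736776.
k=1: B_{2}/(2)! × [f^{(1)}(35) − f^{(1)}(3)] = 1/12 × (-1.99917e-06 − (-0.0370370)) = 0.00308625.
Partial sum through k=1: 0.0767638.
k=2: B_{4}/(4)! × [f^{(3)}(35) − f^{(3)}(3)] = −1/720 × (-3.26395e-08 − (-0.0823045)) = -0.000114312.
Partial sum through k=2: 0.0766495.
k=3: B_{6}/(6)! × [f^{(5)}(35) − f^{(5)}(3)] = 1/30240 × (-1.11907e-09 − (-0.384088)) = 1.27013e-05.
Partial sum through k=3: 0.0766622.
k=4: B_{8}/(8)! × [f^{(7)}(35) − f^{(7)}(3)] = −1/1209600 × (-6.57737e-11 − (-3.07270)) = -2.54026e-06.

S_4 ≈ 0.0766597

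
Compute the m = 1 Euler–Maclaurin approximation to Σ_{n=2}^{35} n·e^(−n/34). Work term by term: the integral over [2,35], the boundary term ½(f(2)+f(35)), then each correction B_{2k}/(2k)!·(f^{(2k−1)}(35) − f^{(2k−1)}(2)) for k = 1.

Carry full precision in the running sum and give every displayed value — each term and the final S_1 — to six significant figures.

The integral term ∫_2^35 x·e^(−x/34) dx = 316.046.
½[f(2) + f(35)] = ½[1.88575 + 12.5026] = 7.19417.
So far: 323.240.
Order-1 term: 1/12 · (-0.0105064 − 0.887410) = -0.0748264.

S_1 ≈ 323.165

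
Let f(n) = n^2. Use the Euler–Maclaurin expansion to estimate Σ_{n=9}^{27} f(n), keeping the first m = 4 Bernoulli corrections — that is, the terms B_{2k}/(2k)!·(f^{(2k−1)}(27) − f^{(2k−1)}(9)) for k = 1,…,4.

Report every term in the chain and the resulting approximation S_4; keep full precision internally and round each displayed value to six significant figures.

S_4 ≈ 6726.00

∫_9^27 x^2 dx evaluates to 6318.00.
Endpoint term: (f(9) + f(27))/2 = (81.0000 + 729.000)/2 = 405.000.
So far: 6723.00.
Order-1 term: 1/12 · (54.0000 − 18.0000) = 3.00000.
After k=1: 6726.00.
Order-2 term: −1/720 · (0.00000 − 0.00000) = 0.00000.
After k=2: 6726.00.
Order-3 term: 1/30240 · (0.00000 − 0.00000) = 0.00000.
After k=3: 6726.00.
Order-4 term: −1/1209600 · (0.00000 − 0.00000) = 0.00000.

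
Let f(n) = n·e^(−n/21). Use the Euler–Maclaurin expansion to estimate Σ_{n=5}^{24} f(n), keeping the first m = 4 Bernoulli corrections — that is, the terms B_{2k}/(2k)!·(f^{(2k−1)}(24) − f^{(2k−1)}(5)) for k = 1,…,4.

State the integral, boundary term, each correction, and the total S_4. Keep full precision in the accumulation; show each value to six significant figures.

S_4 ≈ 134.694

Integral: ∫_5^24 x·e^(−x/21) dx = 128.951.
Boundary: ½(f(5) + f(24)) = ½(3.94064 + 7.65376) = 5.79720.
So far: 134.748.
Order-1 term: 1/12 · (-0.0455581 − 0.600478) = -0.0538364.
Partial sum through k=1: 134.694.
Order-2 term: −1/720 · (0.00134298 − 0.00493590) = 4.99017e-06.
Partial sum through k=2: 134.694.
Order-3 term: 1/30240 · (6.32488e-06 − 1.92975e-05) = -4.28987e-10.
Partial sum through k=3: 134.694.
Order-4 term: −1/1209600 · (2.17788e-08 − 6.21369e-08) = 3.33649e-14.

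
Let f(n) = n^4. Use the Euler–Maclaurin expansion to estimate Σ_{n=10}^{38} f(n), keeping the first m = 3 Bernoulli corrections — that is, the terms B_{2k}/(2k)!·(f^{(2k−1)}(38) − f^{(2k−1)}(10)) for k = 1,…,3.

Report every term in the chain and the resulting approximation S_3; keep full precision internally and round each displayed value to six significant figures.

S_3 ≈ 1.68926e+07

∫_10^38 x^4 dx evaluates to 1.58270e+07.
½[f(10) + f(38)] = ½[10000.0 + 2.08514e+06] = 1.04757e+06.
So far: 1.68746e+07.
Order-1 term: 1/12 · (219488 − 4000.00) = 17957.3.
Partial sum through k=1: 1.68926e+07.
Order-2 term: −1/720 · (912.000 − 240.000) = -0.933333.
Partial sum through k=2: 1.68926e+07.
Order-3 term: 1/30240 · (0.00000 − 0.00000) = 0.00000.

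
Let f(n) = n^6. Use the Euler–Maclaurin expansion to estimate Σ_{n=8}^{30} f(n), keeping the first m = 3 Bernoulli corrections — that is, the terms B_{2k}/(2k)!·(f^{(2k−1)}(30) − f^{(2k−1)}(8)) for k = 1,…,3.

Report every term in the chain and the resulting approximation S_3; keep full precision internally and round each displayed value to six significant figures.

S_3 ≈ 3.50075e+09

∫_8^30 x^6 dx evaluates to 3.12399e+09.
Boundary: ½(f(8) + f(30)) = ½(262144 + 7.29000e+08) = 3.64631e+08.
Running total after boundary: 3.48862e+09.
Correction k=1: B_{2}/2! · (f^{(1)}(30) − f^{(1)}(8)) = 1/12 · (1.45800e+08 − 196608) = 1.21336e+07.
After k=1: 3.50075e+09.
Correction k=2: B_{4}/4! · (f^{(3)}(30) − f^{(3)}(8)) = −1/720 · (3.24000e+06 − 61440.0) = -4414.67.
After k=2: 3.50075e+09.
Correction k=3: B_{6}/6! · (f^{(5)}(30) − f^{(5)}(8)) = 1/30240 · (21600.0 − 5760.00) = 0.523810.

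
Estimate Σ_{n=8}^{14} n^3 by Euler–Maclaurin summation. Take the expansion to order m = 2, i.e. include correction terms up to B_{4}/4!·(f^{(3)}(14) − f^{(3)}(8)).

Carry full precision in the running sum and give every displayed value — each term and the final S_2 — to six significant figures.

Integral: ∫_8^14 x^3 dx = 8580.00.
Boundary: ½(f(8) + f(14)) = ½(512.000 + 2744.00) = 1628.00.
Running total after boundary: 10208.0.
k=1: B_{2}/(2)! × [f^{(1)}(14) − f^{(1)}(8)] = 1/12 × (588.000 − 192.000) = 33.0000.
Partial sum through k=1: 10241.0.
k=2: B_{4}/(4)! × [f^{(3)}(14) − f^{(3)}(8)] = −1/720 × (6.00000 − 6.00000) = 0.00000.

S_2 ≈ 10241.0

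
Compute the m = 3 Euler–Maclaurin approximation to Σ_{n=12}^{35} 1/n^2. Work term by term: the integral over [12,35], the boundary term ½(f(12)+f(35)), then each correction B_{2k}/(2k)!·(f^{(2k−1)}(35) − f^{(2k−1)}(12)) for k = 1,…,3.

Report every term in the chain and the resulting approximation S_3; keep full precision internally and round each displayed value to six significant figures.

Integral: ∫_12^35 1/x^2 dx = 0.0547619.
Endpoint term: (f(12) + f(35))/2 = (0.00694444 + 0.000816327)/2 = 0.00388039.
So far: 0.0586423.
k=1: B_{2}/(2)! × [f^{(1)}(35) − f^{(1)}(12)] = 1/12 × (-4.66472e-05 − (-0.00115741)) = 9.25633e-05.
Partial sum through k=1: 0.0587349.
k=2: B_{4}/(4)! × [f^{(3)}(35) − f^{(3)}(12)] = −1/720 × (-4.56952e-07 − (-9.64506e-05)) = -1.33325e-07.
Partial sum through k=2: 0.0587347.
k=3: B_{6}/(6)! × [f^{(5)}(35) − f^{(5)}(12)] = 1/30240 × (-1.11907e-08 − (-2.00939e-05)) = 6.64110e-10.

S_3 ≈ 0.0587347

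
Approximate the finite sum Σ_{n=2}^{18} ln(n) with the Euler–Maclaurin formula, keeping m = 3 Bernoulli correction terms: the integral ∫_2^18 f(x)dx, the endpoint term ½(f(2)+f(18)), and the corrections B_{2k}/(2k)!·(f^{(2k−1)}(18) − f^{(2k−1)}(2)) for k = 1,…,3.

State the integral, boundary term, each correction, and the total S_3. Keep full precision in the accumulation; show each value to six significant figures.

S_3 ≈ 36.3954

The integral term ∫_2^18 ln(x) dx = 34.6404.
½[f(2) + f(18)] = ½[0.693147 + 2.89037] = 1.79176.
Running total after boundary: 36.4322.
Correction k=1: B_{2}/2! · (f^{(1)}(18) − f^{(1)}(2)) = 1/12 · (0.0555556 − 0.500000) = -0.0370370.
Partial sum through k=1: 36.3951.
Correction k=2: B_{4}/4! · (f^{(3)}(18) − f^{(3)}(2)) = −1/720 · (0.000342936 − 0.250000) = 0.000346746.
Partial sum through k=2: 36.3955.
Correction k=3: B_{6}/6! · (f^{(5)}(18) − f^{(5)}(2)) = 1/30240 · (1.27013e-05 − 0.750000) = -2.48012e-05.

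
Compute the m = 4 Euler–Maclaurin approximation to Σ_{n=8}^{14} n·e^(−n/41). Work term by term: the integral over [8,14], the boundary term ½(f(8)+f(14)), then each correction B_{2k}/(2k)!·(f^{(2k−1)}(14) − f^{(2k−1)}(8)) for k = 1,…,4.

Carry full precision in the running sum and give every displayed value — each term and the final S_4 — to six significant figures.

The integral term ∫_8^14 x·e^(−x/41) dx = 50.1783.
Endpoint term: (f(8) + f(14))/2 = (6.58187 + 9.95021)/2 = 8.26604.
So far: 58.4443.
Correction k=1: B_{2}/2! · (f^{(1)}(14) − f^{(1)}(8)) = 1/12 · (0.468041 − 0.662201) = -0.0161800.
After k=1: 58.4282.
Correction k=2: B_{4}/4! · (f^{(3)}(14) − f^{(3)}(8)) = −1/720 · (0.00112403 − 0.00137280) = 3.45503e-07.
After k=2: 58.4282.
Correction k=3: B_{6}/6! · (f^{(5)}(14) − f^{(5)}(8)) = 1/30240 · (1.17171e-06 − 1.39896e-06) = -7.51517e-12.
After k=3: 58.4282.
Correction k=4: B_{8}/8! · (f^{(7)}(14) − f^{(7)}(8)) = −1/1209600 · (9.96277e-10 − 1.17863e-09) = 1.50754e-16.

S_4 ≈ 58.4282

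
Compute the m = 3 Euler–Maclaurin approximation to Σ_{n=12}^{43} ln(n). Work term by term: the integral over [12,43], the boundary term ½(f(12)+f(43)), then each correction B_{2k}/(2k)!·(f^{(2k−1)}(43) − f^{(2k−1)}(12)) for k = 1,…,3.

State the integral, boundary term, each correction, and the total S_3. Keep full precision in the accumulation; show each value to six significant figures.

Integral: ∫_12^43 ln(x) dx = 100.913.
Endpoint term: (f(12) + f(43))/2 = (2.48491 + 3.76120)/2 = 3.12305.
Integral + boundary = 104.036.
Correction k=1: B_{2}/2! · (f^{(1)}(43) − f^{(1)}(12)) = 1/12 · (0.0232558 − 0.0833333) = -0.00500646.
Partial sum through k=1: 104.031.
Correction k=2: B_{4}/4! · (f^{(3)}(43) − f^{(3)}(12)) = −1/720 · (2.51550e-05 − 0.00115741) = 1.57257e-06.
Partial sum through k=2: 104.031.
Correction k=3: B_{6}/6! · (f^{(5)}(43) − f^{(5)}(12)) = 1/30240 · (1.63256e-07 − 9.64506e-05) = -3.18411e-09.

S_3 ≈ 104.031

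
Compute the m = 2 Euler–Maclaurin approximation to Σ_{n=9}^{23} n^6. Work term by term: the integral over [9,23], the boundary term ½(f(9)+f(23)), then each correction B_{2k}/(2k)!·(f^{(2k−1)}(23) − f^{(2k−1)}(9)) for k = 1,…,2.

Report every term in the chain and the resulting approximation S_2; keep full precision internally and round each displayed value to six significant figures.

∫_9^23 x^6 dx evaluates to 4.85720e+08.
Boundary: ½(f(9) + f(23)) = ½(531441 + 1.48036e+08) = 7.42837e+07.
Integral + boundary = 5.60004e+08.
Correction k=1: B_{2}/2! · (f^{(1)}(23) − f^{(1)}(9)) = 1/12 · (3.86181e+07 − 354294) = 3.18865e+06.
Running total after k=1: 5.63193e+08.
Correction k=2: B_{4}/4! · (f^{(3)}(23) − f^{(3)}(9)) = −1/720 · (1.46004e+06 − 87480.0) = -1906.33.

S_2 ≈ 5.63191e+08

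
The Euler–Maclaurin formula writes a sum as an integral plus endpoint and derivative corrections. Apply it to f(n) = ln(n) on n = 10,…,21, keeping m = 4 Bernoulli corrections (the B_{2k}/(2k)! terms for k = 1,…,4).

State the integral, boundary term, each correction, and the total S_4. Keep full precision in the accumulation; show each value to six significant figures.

S_4 ≈ 32.5783

∫_10^21 ln(x) dx evaluates to 29.9091.
½[f(10) + f(21)] = ½[2.30259 + 3.04452] = 2.67355.
So far: 32.5827.
Order-1 term: 1/12 · (0.0476190 − 0.100000) = -0.00436508.
After k=1: 32.5783.
Order-2 term: −1/720 · (0.000215959 − 0.00200000) = 2.47783e-06.
After k=2: 32.5783.
Order-3 term: 1/30240 · (5.87645e-06 − 0.000240000) = -7.74218e-09.
After k=3: 32.5783.
Order-4 term: −1/1209600 · (3.99758e-07 − 7.20000e-05) = 5.91933e-11.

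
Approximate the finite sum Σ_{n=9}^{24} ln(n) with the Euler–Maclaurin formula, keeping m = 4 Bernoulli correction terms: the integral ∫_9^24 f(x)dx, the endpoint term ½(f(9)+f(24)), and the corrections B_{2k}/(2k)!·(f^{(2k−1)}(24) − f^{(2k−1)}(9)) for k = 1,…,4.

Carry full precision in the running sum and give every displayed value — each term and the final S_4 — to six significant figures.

The integral term ∫_9^24 ln(x) dx = 41.4983.
½[f(9) + f(24)] = ½[2.19722 + 3.17805] = 2.68764.
So far: 44.1859.
k=1: B_{2}/(2)! × [f^{(1)}(24) − f^{(1)}(9)] = 1/12 × (0.0416667 − 0.111111) = -0.00578704.
Running total after k=1: 44.1801.
k=2: B_{4}/(4)! × [f^{(3)}(24) − f^{(3)}(9)] = −1/720 × (0.000144676 − 0.00274348) = 3.60946e-06.
Running total after k=2: 44.1801.
k=3: B_{6}/(6)! × [f^{(5)}(24) − f^{(5)}(9)] = 1/30240 × (3.01408e-06 − 0.000406442) = -1.33409e-08.
Running total after k=3: 44.1801.
k=4: B_{8}/(8)! × [f^{(7)}(24) − f^{(7)}(9)] = −1/1209600 × (1.56983e-07 − 0.000150534) = 1.24320e-10.

S_4 ≈ 44.1801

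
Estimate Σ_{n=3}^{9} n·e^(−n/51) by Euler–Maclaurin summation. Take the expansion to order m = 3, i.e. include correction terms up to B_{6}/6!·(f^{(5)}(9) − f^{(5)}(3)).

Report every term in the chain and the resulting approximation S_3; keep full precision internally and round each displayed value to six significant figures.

∫_3^9 x·e^(−x/51) dx evaluates to 31.7089.
Boundary: ½(f(3) + f(9)) = ½(2.82862 + 7.54401) = 5.18632.
Integral + boundary = 36.8953.
Order-1 term: 1/12 · (0.690302 − 0.887410) = -0.0164257.
Running total after k=1: 36.8788.
Order-2 term: −1/720 · (0.000909938 − 0.00106619) = 2.17015e-07.
Running total after k=2: 36.8788.
Order-3 term: 1/30240 · (5.97646e-07 − 6.88657e-07) = -3.00962e-12.

S_3 ≈ 36.8788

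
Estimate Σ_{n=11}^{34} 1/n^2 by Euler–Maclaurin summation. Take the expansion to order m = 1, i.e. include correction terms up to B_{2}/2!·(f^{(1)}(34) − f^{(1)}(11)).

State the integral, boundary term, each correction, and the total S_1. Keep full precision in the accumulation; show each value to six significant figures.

Integral: ∫_11^34 1/x^2 dx = 0.0614973.
Endpoint term: (f(11) + f(34))/2 = (0.00826446 + 0.000865052)/2 = 0.00456476.
Running total after boundary: 0.0660621.
Correction k=1: B_{2}/2! · (f^{(1)}(34) − f^{(1)}(11)) = 1/12 · (-5.08854e-05 − (-0.00150263)) = 0.000120979.

S_1 ≈ 0.0661831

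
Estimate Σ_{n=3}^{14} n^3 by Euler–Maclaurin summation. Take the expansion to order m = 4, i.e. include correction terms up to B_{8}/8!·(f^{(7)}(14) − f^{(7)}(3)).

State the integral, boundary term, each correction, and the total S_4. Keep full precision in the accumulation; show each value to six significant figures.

S_4 ≈ 11016.0

Integral: ∫_3^14 x^3 dx = 9583.75.
Endpoint term: (f(3) + f(14))/2 = (27.0000 + 2744.00)/2 = 1385.50.
Integral + boundary = 10969.2.
Order-1 term: 1/12 · (588.000 − 27.0000) = 46.7500.
Partial sum through k=1: 11016.0.
Order-2 term: −1/720 · (6.00000 − 6.00000) = 0.00000.
Partial sum through k=2: 11016.0.
Order-3 term: 1/30240 · (0.00000 − 0.00000) = 0.00000.
Partial sum through k=3: 11016.0.
Order-4 term: −1/1209600 · (0.00000 − 0.00000) = 0.00000.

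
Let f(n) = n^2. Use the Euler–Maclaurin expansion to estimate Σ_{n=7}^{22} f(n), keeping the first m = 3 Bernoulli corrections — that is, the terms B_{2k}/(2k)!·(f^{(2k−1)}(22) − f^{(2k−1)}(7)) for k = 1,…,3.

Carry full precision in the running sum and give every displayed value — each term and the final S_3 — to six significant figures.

S_3 ≈ 3704.00

Integral: ∫_7^22 x^2 dx = 3435.00.
½[f(7) + f(22)] = ½[49.0000 + 484.000] = 266.500.
So far: 3701.50.
k=1: B_{2}/(2)! × [f^{(1)}(22) − f^{(1)}(7)] = 1/12 × (44.0000 − 14.0000) = 2.50000.
After k=1: 3704.00.
k=2: B_{4}/(4)! × [f^{(3)}(22) − f^{(3)}(7)] = −1/720 × (0.00000 − 0.00000) = 0.00000.
After k=2: 3704.00.
k=3: B_{6}/(6)! × [f^{(5)}(22) − f^{(5)}(7)] = 1/30240 × (0.00000 − 0.00000) = 0.00000.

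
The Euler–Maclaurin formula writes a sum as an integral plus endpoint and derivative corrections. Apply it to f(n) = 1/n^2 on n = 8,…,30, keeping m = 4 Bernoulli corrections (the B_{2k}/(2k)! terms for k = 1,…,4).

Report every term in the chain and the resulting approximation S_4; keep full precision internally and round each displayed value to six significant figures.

S_4 ≈ 0.100353

Integral: ∫_8^30 1/x^2 dx = 0.0916667.
Boundary: ½(f(8) + f(30)) = ½(0.0156250 + 0.00111111) = 0.00836806.
So far: 0.100035.
Correction k=1: B_{2}/2! · (f^{(1)}(30) − f^{(1)}(8)) = 1/12 · (-7.40741e-05 − (-0.00390625)) = 0.000319348.
Running total after k=1: 0.100354.
Correction k=2: B_{4}/4! · (f^{(3)}(30) − f^{(3)}(8)) = −1/720 · (-9.87654e-07 − (-0.000732422)) = -1.01588e-06.
Running total after k=2: 0.100353.
Correction k=3: B_{6}/6! · (f^{(5)}(30) − f^{(5)}(8)) = 1/30240 · (-3.29218e-08 − (-0.000343323)) = 1.13522e-08.
Running total after k=3: 0.100353.
Correction k=4: B_{8}/8! · (f^{(7)}(30) − f^{(7)}(8)) = −1/1209600 · (-2.04847e-09 − (-0.000300407)) = -2.48351e-10.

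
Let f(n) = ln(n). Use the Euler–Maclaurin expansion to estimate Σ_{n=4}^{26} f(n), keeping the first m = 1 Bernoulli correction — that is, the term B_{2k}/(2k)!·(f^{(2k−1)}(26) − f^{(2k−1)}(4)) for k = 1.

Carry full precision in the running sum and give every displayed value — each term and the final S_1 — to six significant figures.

The integral term ∫_4^26 ln(x) dx = 57.1653.
Endpoint term: (f(4) + f(26))/2 = (1.38629 + 3.25810)/2 = 2.32220.
Running total after boundary: 59.4875.
k=1: B_{2}/(2)! × [f^{(1)}(26) − f^{(1)}(4)] = 1/12 × (0.0384615 − 0.250000) = -0.0176282.

S_1 ≈ 59.4699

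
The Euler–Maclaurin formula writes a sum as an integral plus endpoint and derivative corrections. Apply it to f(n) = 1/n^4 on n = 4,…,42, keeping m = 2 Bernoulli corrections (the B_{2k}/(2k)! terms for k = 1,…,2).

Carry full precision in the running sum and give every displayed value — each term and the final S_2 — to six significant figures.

S_2 ≈ 0.00747247

Integral: ∫_4^42 1/x^4 dx = 0.00520383.
½[f(4) + f(42)] = ½[0.00390625 + 3.21368e-07] = 0.00195329.
Integral + boundary = 0.00715712.
Correction k=1: B_{2}/2! · (f^{(1)}(42) − f^{(1)}(4)) = 1/12 · (-3.06065e-08 − (-0.00390625)) = 0.000325518.
Partial sum through k=1: 0.00748264.
Correction k=2: B_{4}/4! · (f^{(3)}(42) − f^{(3)}(4)) = −1/720 · (-5.20519e-10 − (-0.00732422)) = -1.01725e-05.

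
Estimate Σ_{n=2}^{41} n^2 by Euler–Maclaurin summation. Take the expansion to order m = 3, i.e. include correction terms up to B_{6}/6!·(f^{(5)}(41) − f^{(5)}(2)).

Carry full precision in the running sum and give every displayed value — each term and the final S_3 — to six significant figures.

S_3 ≈ 23820.0

∫_2^41 x^2 dx evaluates to 22971.0.
Boundary: ½(f(2) + f(41)) = ½(4.00000 + 1681.00) = 842.500.
Running total after boundary: 23813.5.
Correction k=1: B_{2}/2! · (f^{(1)}(41) − f^{(1)}(2)) = 1/12 · (82.0000 − 4.00000) = 6.50000.
Running total after k=1: 23820.0.
Correction k=2: B_{4}/4! · (f^{(3)}(41) − f^{(3)}(2)) = −1/720 · (0.00000 − 0.00000) = 0.00000.
Running total after k=2: 23820.0.
Correction k=3: B_{6}/6! · (f^{(5)}(41) − f^{(5)}(2)) = 1/30240 · (0.00000 − 0.00000) = 0.00000.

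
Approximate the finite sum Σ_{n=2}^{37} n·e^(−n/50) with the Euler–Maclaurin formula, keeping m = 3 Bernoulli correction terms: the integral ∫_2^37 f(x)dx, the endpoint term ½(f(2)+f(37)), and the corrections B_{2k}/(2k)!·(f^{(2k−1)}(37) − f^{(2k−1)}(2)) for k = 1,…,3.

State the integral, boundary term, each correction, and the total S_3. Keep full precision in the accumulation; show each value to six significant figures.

S_3 ≈ 432.328

Integral: ∫_2^37 x·e^(−x/50) dx = 422.607.
Boundary: ½(f(2) + f(37)) = ½(1.92158 + 17.6532) = 9.78740.
Running total after boundary: 432.394.
Correction k=1: B_{2}/2! · (f^{(1)}(37) − f^{(1)}(2)) = 1/12 · (0.124050 − 0.922358) = -0.0665257.
Running total after k=1: 432.328.
Correction k=2: B_{4}/4! · (f^{(3)}(37) − f^{(3)}(2)) = −1/720 · (0.000431311 − 0.00113757) = 9.80922e-07.
Running total after k=2: 432.328.
Correction k=3: B_{6}/6! · (f^{(5)}(37) − f^{(5)}(2)) = 1/30240 · (3.25201e-07 − 7.62482e-07) = -1.44604e-11.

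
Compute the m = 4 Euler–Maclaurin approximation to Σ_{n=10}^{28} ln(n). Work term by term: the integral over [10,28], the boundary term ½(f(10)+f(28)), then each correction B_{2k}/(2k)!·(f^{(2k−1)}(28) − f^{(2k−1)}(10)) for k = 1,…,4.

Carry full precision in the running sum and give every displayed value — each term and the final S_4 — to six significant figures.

S_4 ≈ 55.0879

∫_10^28 ln(x) dx evaluates to 52.2759.
½[f(10) + f(28)] = ½[2.30259 + 3.33220] = 2.81739.
Running total after boundary: 55.0933.
k=1: B_{2}/(2)! × [f^{(1)}(28) − f^{(1)}(10)] = 1/12 × (0.0357143 − 0.100000) = -0.00535714.
After k=1: 55.0879.
k=2: B_{4}/(4)! × [f^{(3)}(28) − f^{(3)}(10)] = −1/720 × (9.11079e-05 − 0.00200000) = 2.65124e-06.
After k=2: 55.0879.
k=3: B_{6}/(6)! × [f^{(5)}(28) − f^{(5)}(10)] = 1/30240 × (1.39451e-06 − 0.000240000) = -7.89039e-09.
After k=3: 55.0879.
k=4: B_{8}/(8)! × [f^{(7)}(28) − f^{(7)}(10)] = −1/1209600 × (5.33613e-08 − 7.20000e-05) = 5.94797e-11.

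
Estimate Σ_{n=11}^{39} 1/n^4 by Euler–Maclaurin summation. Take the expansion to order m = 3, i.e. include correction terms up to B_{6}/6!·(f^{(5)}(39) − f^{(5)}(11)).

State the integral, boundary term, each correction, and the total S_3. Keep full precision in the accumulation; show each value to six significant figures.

Integral: ∫_11^39 1/x^4 dx = 0.000244819.
Endpoint term: (f(11) + f(39))/2 = (6.83013e-05 + 4.32257e-07)/2 = 3.43668e-05.
So far: 0.000279186.
Order-1 term: 1/12 · (-4.43340e-08 − (-2.48369e-05)) = 2.06604e-06.
Partial sum through k=1: 0.000281252.
Order-2 term: −1/720 · (-8.74438e-10 − (-6.15790e-06)) = -8.55142e-09.
Partial sum through k=2: 0.000281243.
Order-3 term: 1/30240 · (-3.21950e-11 − (-2.84994e-06)) = 9.42429e-11.

S_3 ≈ 0.000281243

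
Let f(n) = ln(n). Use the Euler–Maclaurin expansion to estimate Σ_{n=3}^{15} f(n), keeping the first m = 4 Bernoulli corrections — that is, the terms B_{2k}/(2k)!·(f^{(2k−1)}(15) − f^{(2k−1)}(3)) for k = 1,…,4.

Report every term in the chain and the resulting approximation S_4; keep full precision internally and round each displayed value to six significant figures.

S_4 ≈ 27.2061

The integral term ∫_3^15 ln(x) dx = 25.3249.
Endpoint term: (f(3) + f(15))/2 = (1.09861 + 2.70805)/2 = 1.90333.
Integral + boundary = 27.2282.
Correction k=1: B_{2}/2! · (f^{(1)}(15) − f^{(1)}(3)) = 1/12 · (0.0666667 − 0.333333) = -0.0222222.
After k=1: 27.2060.
Correction k=2: B_{4}/4! · (f^{(3)}(15) − f^{(3)}(3)) = −1/720 · (0.000592593 − 0.0740741) = 0.000102058.
After k=2: 27.2061.
Correction k=3: B_{6}/6! · (f^{(5)}(15) − f^{(5)}(3)) = 1/30240 · (3.16049e-05 − 0.0987654) = -3.26501e-06.
After k=3: 27.2061.
Correction k=4: B_{8}/8! · (f^{(7)}(15) − f^{(7)}(3)) = −1/1209600 · (4.21399e-06 − 0.329218) = 2.72168e-07.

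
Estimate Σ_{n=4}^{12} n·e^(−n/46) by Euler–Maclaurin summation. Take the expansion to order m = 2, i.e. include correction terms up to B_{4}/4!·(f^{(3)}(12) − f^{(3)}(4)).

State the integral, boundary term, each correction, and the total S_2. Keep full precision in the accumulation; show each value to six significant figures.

S_2 ≈ 59.5048

∫_4^12 x·e^(−x/46) dx evaluates to 53.0714.
Boundary: ½(f(4) + f(12)) = ½(3.66687 + 9.24458) = 6.45572.
So far: 59.5271.
Order-1 term: 1/12 · (0.569412 − 0.837002) = -0.0222992.
Partial sum through k=1: 59.5048.
Order-2 term: −1/720 · (0.000997247 − 0.00126202) = 3.67741e-07.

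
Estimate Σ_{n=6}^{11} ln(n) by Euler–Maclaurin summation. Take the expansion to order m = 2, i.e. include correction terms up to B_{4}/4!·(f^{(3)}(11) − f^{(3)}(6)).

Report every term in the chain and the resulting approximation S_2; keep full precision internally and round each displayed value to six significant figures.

S_2 ≈ 12.7148

Integral: ∫_6^11 ln(x) dx = 10.6263.
½[f(6) + f(11)] = ½[1.79176 + 2.39790] = 2.09483.
So far: 12.7211.
Order-1 term: 1/12 · (0.0909091 − 0.166667) = -0.00631313.
After k=1: 12.7148.
Order-2 term: −1/720 · (0.00150263 − 0.00925926) = 1.07731e-05.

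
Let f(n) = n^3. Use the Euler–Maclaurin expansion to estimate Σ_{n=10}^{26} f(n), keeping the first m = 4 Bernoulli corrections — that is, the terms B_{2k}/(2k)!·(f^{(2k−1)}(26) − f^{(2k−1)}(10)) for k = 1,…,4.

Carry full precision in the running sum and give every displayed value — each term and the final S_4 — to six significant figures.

S_4 ≈ 121176

Integral: ∫_10^26 x^3 dx = 111744.
½[f(10) + f(26)] = ½[1000.00 + 17576.0] = 9288.00.
So far: 121032.
k=1: B_{2}/(2)! × [f^{(1)}(26) − f^{(1)}(10)] = 1/12 × (2028.00 − 300.000) = 144.000.
Running total after k=1: 121176.
k=2: B_{4}/(4)! × [f^{(3)}(26) − f^{(3)}(10)] = −1/720 × (6.00000 − 6.00000) = 0.00000.
Running total after k=2: 121176.
k=3: B_{6}/(6)! × [f^{(5)}(26) − f^{(5)}(10)] = 1/30240 × (0.00000 − 0.00000) = 0.00000.
Running total after k=3: 121176.
k=4: B_{8}/(8)! × [f^{(7)}(26) − f^{(7)}(10)] = −1/1209600 × (0.00000 − 0.00000) = 0.00000.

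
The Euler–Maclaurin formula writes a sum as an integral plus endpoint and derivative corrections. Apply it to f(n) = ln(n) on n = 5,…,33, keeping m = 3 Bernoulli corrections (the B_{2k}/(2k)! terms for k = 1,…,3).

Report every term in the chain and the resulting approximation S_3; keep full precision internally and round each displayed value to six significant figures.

S_3 ≈ 81.8764

Integral: ∫_5^33 ln(x) dx = 79.3376.
½[f(5) + f(33)] = ½[1.60944 + 3.49651] = 2.55297.
Integral + boundary = 81.8905.
k=1: B_{2}/(2)! × [f^{(1)}(33) − f^{(1)}(5)] = 1/12 × (0.0303030 − 0.200000) = -0.0141414.
After k=1: 81.8764.
k=2: B_{4}/(4)! × [f^{(3)}(33) − f^{(3)}(5)] = −1/720 × (5.56529e-05 − 0.0160000) = 2.21449e-05.
After k=2: 81.8764.
k=3: B_{6}/(6)! × [f^{(5)}(33) − f^{(5)}(5)] = 1/30240 × (6.13256e-07 − 0.00768000) = -2.53948e-07.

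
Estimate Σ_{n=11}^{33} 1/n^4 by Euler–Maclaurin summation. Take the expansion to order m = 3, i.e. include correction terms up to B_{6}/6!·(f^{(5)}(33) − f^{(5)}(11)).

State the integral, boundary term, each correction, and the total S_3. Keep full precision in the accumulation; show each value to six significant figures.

S_3 ≈ 0.000277788

∫_11^33 1/x^4 dx evaluates to 0.000241163.
Boundary: ½(f(11) + f(33)) = ½(6.83013e-05 + 8.43226e-07) = 3.45723e-05.
Running total after boundary: 0.000275735.
Correction k=1: B_{2}/2! · (f^{(1)}(33) − f^{(1)}(11)) = 1/12 · (-1.02209e-07 − (-2.48369e-05)) = 2.06122e-06.
After k=1: 0.000277796.
Correction k=2: B_{4}/4! · (f^{(3)}(33) − f^{(3)}(11)) = −1/720 · (-2.81568e-09 − (-6.15790e-06)) = -8.54872e-09.
After k=2: 0.000277788.
Correction k=3: B_{6}/6! · (f^{(5)}(33) − f^{(5)}(11)) = 1/30240 · (-1.44792e-10 − (-2.84994e-06)) = 9.42391e-11.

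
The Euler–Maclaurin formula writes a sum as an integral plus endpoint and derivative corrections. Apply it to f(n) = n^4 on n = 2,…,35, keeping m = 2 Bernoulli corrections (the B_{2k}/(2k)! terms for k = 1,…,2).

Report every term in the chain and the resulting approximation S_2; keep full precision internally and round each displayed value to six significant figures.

The integral term ∫_2^35 x^4 dx = 1.05044e+07.
Endpoint term: (f(2) + f(35))/2 = (16.0000 + 1.50062e+06)/2 = 750320.
Running total after boundary: 1.12547e+07.
Order-1 term: 1/12 · (171500 − 32.0000) = 14289.0.
Partial sum through k=1: 1.12690e+07.
Order-2 term: −1/720 · (840.000 − 48.0000) = -1.10000.

S_2 ≈ 1.12690e+07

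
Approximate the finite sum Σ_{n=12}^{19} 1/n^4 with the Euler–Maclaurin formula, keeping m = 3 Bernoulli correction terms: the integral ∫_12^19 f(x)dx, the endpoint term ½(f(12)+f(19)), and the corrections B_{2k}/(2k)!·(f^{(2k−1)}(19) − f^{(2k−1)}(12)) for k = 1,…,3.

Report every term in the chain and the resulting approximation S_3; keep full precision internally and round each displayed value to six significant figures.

S_3 ≈ 0.000173453

The integral term ∫_12^19 1/x^4 dx = 0.000144303.
Endpoint term: (f(12) + f(19))/2 = (4.82253e-05 + 7.67336e-06)/2 = 2.79493e-05.
Integral + boundary = 0.000172253.
Correction k=1: B_{2}/2! · (f^{(1)}(19) − f^{(1)}(12)) = 1/12 · (-1.61544e-06 − (-1.60751e-05)) = 1.20497e-06.
Running total after k=1: 0.000173458.
Correction k=2: B_{4}/4! · (f^{(3)}(19) − f^{(3)}(12)) = −1/720 · (-1.34247e-07 − (-3.34898e-06)) = -4.46491e-09.
Running total after k=2: 0.000173453.
Correction k=3: B_{6}/6! · (f^{(5)}(19) − f^{(5)}(12)) = 1/30240 · (-2.08251e-08 − (-1.30238e-06)) = 4.23795e-11.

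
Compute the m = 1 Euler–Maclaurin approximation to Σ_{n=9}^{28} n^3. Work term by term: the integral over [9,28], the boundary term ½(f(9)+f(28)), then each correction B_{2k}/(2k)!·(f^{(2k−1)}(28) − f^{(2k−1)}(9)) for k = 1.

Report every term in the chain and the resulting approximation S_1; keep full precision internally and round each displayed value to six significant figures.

Integral: ∫_9^28 x^3 dx = 152024.
½[f(9) + f(28)] = ½[729.000 + 21952.0] = 11340.5.
Integral + boundary = 163364.
Order-1 term: 1/12 · (2352.00 − 243.000) = 175.750.

S_1 ≈ 163540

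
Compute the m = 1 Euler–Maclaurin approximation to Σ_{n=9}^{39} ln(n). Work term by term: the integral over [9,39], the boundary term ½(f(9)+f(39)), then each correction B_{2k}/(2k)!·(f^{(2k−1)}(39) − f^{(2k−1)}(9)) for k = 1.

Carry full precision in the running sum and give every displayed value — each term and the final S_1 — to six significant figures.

The integral term ∫_9^39 ln(x) dx = 93.1039.
Endpoint term: (f(9) + f(39))/2 = (2.19722 + 3.66356)/2 = 2.93039.
Integral + boundary = 96.0343.
Order-1 term: 1/12 · (0.0256410 − 0.111111) = -0.00712251.

S_1 ≈ 96.0272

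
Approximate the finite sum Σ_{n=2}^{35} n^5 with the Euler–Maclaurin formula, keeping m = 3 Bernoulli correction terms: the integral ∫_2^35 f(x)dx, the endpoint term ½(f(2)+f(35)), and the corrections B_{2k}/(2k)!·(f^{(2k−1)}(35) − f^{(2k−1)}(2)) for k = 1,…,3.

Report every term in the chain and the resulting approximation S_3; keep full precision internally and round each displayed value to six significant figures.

S_3 ≈ 3.33264e+08

The integral term ∫_2^35 x^5 dx = 3.06378e+08.
½[f(2) + f(35)] = ½[32.0000 + 5.25219e+07] = 2.62610e+07.
So far: 3.32639e+08.
k=1: B_{2}/(2)! × [f^{(1)}(35) − f^{(1)}(2)] = 1/12 × (7.50312e+06 − 80.0000) = 625254.
Running total after k=1: 3.33264e+08.
k=2: B_{4}/(4)! × [f^{(3)}(35) − f^{(3)}(2)] = −1/720 × (73500.0 − 240.000) = -101.750.
Running total after k=2: 3.33264e+08.
k=3: B_{6}/(6)! × [f^{(5)}(35) − f^{(5)}(2)] = 1/30240 × (120.000 − 120.000) = 0.00000.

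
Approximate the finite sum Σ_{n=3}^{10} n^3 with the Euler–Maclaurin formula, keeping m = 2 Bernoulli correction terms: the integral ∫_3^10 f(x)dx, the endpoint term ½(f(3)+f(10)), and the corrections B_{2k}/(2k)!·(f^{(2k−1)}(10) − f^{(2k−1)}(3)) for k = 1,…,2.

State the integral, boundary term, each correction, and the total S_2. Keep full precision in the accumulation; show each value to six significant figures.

∫_3^10 x^3 dx evaluates to 2479.75.
½[f(3) + f(10)] = ½[27.0000 + 1000.00] = 513.500.
Running total after boundary: 2993.25.
k=1: B_{2}/(2)! × [f^{(1)}(10) − f^{(1)}(3)] = 1/12 × (300.000 − 27.0000) = 22.7500.
After k=1: 3016.00.
k=2: B_{4}/(4)! × [f^{(3)}(10) − f^{(3)}(3)] = −1/720 × (6.00000 − 6.00000) = 0.00000.

S_2 ≈ 3016.00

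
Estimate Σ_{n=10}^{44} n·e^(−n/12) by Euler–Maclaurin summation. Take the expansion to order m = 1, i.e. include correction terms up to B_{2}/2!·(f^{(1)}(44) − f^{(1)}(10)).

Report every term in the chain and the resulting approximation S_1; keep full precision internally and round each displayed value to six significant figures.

S_1 ≈ 100.280

Integral: ∫_10^44 x·e^(−x/12) dx = 97.5566.
½[f(10) + f(44)] = ½[4.34598 + 1.12471] = 2.73534.
Integral + boundary = 100.292.
k=1: B_{2}/(2)! × [f^{(1)}(44) − f^{(1)}(10)] = 1/12 × (-0.0681641 − 0.0724330) = -0.0117164.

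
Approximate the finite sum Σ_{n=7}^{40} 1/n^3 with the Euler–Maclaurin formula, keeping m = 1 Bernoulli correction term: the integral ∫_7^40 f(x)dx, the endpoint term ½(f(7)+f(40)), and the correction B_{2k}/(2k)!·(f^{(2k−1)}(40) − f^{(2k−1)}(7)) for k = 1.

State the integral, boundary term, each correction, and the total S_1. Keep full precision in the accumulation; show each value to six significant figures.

Integral: ∫_7^40 1/x^3 dx = 0.00989158.
Boundary: ½(f(7) + f(40)) = ½(0.00291545 + 1.56250e-05) = 0.00146554.
Running total after boundary: 0.0113571.
Correction k=1: B_{2}/2! · (f^{(1)}(40) − f^{(1)}(7)) = 1/12 · (-1.17187e-06 − (-0.00124948)) = 0.000104026.

S_1 ≈ 0.0114611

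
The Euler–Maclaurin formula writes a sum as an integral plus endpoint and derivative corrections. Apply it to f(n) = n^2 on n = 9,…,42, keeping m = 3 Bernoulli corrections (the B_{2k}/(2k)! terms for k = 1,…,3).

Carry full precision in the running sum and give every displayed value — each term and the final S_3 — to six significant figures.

S_3 ≈ 25381.0

∫_9^42 x^2 dx evaluates to 24453.0.
Endpoint term: (f(9) + f(42))/2 = (81.0000 + 1764.00)/2 = 922.500.
Integral + boundary = 25375.5.
Correction k=1: B_{2}/2! · (f^{(1)}(42) − f^{(1)}(9)) = 1/12 · (84.0000 − 18.0000) = 5.50000.
Running total after k=1: 25381.0.
Correction k=2: B_{4}/4! · (f^{(3)}(42) − f^{(3)}(9)) = −1/720 · (0.00000 − 0.00000) = 0.00000.
Running total after k=2: 25381.0.
Correction k=3: B_{6}/6! · (f^{(5)}(42) − f^{(5)}(9)) = 1/30240 · (0.00000 − 0.00000) = 0.00000.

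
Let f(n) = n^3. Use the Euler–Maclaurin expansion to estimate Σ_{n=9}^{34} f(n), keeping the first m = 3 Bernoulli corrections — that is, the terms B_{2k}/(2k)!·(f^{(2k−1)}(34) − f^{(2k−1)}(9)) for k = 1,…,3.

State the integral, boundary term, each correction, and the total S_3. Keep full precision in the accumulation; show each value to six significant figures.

S_3 ≈ 352729

Integral: ∫_9^34 x^3 dx = 332444.
½[f(9) + f(34)] = ½[729.000 + 39304.0] = 20016.5.
Integral + boundary = 352460.
k=1: B_{2}/(2)! × [f^{(1)}(34) − f^{(1)}(9)] = 1/12 × (3468.00 − 243.000) = 268.750.
Partial sum through k=1: 352729.
k=2: B_{4}/(4)! × [f^{(3)}(34) − f^{(3)}(9)] = −1/720 × (6.00000 − 6.00000) = 0.00000.
Partial sum through k=2: 352729.
k=3: B_{6}/(6)! × [f^{(5)}(34) − f^{(5)}(9)] = 1/30240 × (0.00000 − 0.00000) = 0.00000.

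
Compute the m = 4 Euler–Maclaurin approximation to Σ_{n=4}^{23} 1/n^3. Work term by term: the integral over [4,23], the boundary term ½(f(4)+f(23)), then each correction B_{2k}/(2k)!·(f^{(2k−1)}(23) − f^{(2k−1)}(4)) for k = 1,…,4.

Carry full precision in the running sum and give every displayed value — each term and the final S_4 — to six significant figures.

The integral term ∫_4^23 1/x^3 dx = 0.0303048.
Endpoint term: (f(4) + f(23))/2 = (0.0156250 + 8.21895e-05)/2 = 0.00785359.
So far: 0.0381584.
Correction k=1: B_{2}/2! · (f^{(1)}(23) − f^{(1)}(4)) = 1/12 · (-1.07204e-05 − (-0.0117188)) = 0.000975669.
Partial sum through k=1: 0.0391341.
Correction k=2: B_{4}/4! · (f^{(3)}(23) − f^{(3)}(4)) = −1/720 · (-4.05307e-07 − (-0.0146484)) = -2.03445e-05.
Partial sum through k=2: 0.0391137.
Correction k=3: B_{6}/6! · (f^{(5)}(23) − f^{(5)}(4)) = 1/30240 · (-3.21794e-08 − (-0.0384521)) = 1.27156e-06.
Partial sum through k=3: 0.0391150.
Correction k=4: B_{8}/8! · (f^{(7)}(23) − f^{(7)}(4)) = −1/1209600 · (-4.37980e-09 − (-0.173035)) = -1.43051e-07.

S_4 ≈ 0.0391149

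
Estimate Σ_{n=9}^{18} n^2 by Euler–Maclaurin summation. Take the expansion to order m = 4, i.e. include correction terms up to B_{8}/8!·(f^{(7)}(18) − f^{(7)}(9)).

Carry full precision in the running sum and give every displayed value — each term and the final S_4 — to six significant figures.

S_4 ≈ 1905.00

∫_9^18 x^2 dx evaluates to 1701.00.
Endpoint term: (f(9) + f(18))/2 = (81.0000 + 324.000)/2 = 202.500.
So far: 1903.50.
k=1: B_{2}/(2)! × [f^{(1)}(18) − f^{(1)}(9)] = 1/12 × (36.0000 − 18.0000) = 1.50000.
Partial sum through k=1: 1905.00.
k=2: B_{4}/(4)! × [f^{(3)}(18) − f^{(3)}(9)] = −1/720 × (0.00000 − 0.00000) = 0.00000.
Partial sum through k=2: 1905.00.
k=3: B_{6}/(6)! × [f^{(5)}(18) − f^{(5)}(9)] = 1/30240 × (0.00000 − 0.00000) = 0.00000.
Partial sum through k=3: 1905.00.
k=4: B_{8}/(8)! × [f^{(7)}(18) − f^{(7)}(9)] = −1/1209600 × (0.00000 − 0.00000) = 0.00000.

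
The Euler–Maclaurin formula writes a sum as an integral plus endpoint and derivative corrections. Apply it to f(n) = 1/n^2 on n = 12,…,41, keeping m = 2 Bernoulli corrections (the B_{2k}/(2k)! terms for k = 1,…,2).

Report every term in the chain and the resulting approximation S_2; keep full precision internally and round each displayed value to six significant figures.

S_2 ≈ 0.0628067

The integral term ∫_12^41 1/x^2 dx = 0.0589431.
½[f(12) + f(41)] = ½[0.00694444 + 0.000594884] = 0.00376966.
Integral + boundary = 0.0627128.
Order-1 term: 1/12 · (-2.90187e-05 − (-0.00115741)) = 9.40324e-05.
Running total after k=1: 0.0628068.
Order-2 term: −1/720 · (-2.07153e-07 − (-9.64506e-05)) = -1.33671e-07.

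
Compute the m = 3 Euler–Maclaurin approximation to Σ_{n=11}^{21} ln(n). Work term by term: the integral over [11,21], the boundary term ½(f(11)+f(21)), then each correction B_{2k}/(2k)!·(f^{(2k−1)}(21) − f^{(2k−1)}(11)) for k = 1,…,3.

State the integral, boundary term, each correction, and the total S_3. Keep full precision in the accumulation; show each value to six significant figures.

Integral: ∫_11^21 ln(x) dx = 27.5581.
Boundary: ½(f(11) + f(21)) = ½(2.39790 + 3.04452) = 2.72121.
Integral + boundary = 30.2793.
k=1: B_{2}/(2)! × [f^{(1)}(21) − f^{(1)}(11)] = 1/12 × (0.0476190 − 0.0909091) = -0.00360750.
Partial sum through k=1: 30.2757.
k=2: B_{4}/(4)! × [f^{(3)}(21) − f^{(3)}(11)] = −1/720 × (0.000215959 − 0.00150263) = 1.78704e-06.
Partial sum through k=2: 30.2757.
k=3: B_{6}/(6)! × [f^{(5)}(21) − f^{(5)}(11)] = 1/30240 × (5.87645e-06 − 0.000149021) = -4.73362e-09.

S_3 ≈ 30.2757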